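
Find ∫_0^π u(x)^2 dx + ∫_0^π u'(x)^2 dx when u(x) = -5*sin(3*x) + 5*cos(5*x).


||u||_{H^1(0,π)}^2 = 450*π

u'(x) = -25*sin(5*x) - 15*cos(3*x).
Expand u² and (u')² and integrate term by term on (0, π), using: for integers n ≥ 1, ∫_0^π sin²(nx) dx = ∫_0^π cos²(nx) dx = π/2; for n ≠ n', ∫_0^π sin(nx)sin(n'x) dx = ∫_0^π cos(nx)cos(n'x) dx = 0; and by product-to-sum, ∫_0^π sin(nx)cos(n'x) dx = ½∫_0^π [sin((n+n')x) + sin((n−n')x)] dx, which is 0 when n+n' is even and 2n/(n²−n'²) when n+n' is odd (it need not vanish on (0, π)).
  u² squared terms: (-5)²·∫sin(3x)² dx = 25·π/2 = 25*π/2;  (5)²·∫cos(5x)² dx = 25·π/2 = 25*π/2.
  u² cross terms: 2·(-5)·(5)·∫sin(3x)·cos(5x) dx = -50·(0) = 0.
  So ∫_0^π u² dx = 25*π/2 + 25*π/2 + 0 = 25*π.
  (u')² squared terms: (-25)²·∫sin(5x)² dx = 625·π/2 = 625*π/2;  (-15)²·∫cos(3x)² dx = 225·π/2 = 225*π/2.
  (u')² cross terms: 2·(-25)·(-15)·∫sin(5x)·cos(3x) dx = 750·(0) = 0.
  So ∫_0^π (u')² dx = 625*π/2 + 225*π/2 + 0 = 425*π.
||u||_{H^1}^2 = (25*π) + (425*π) = 450*π.


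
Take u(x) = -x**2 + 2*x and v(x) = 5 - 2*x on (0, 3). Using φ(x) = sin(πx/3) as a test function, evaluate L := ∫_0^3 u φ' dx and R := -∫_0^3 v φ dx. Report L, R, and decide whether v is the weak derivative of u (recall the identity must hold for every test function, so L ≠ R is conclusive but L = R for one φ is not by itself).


LHS = 6/π, RHS = -12/π. No, v is not the weak derivative of u.

u(x) = -x**2 + 2*x, classical derivative u'(x) = 2 - 2*x.
φ(x) = sin(πx/3), so φ'(x) = π*cos(π*x/3)/3.
Note φ(0) = φ(3) = 0, so the boundary term u·φ vanishes.
LHS = ∫_0^3 u(x) φ'(x) dx = ∫_0^3 (-π*x^2*cos(π*x/3)/3 + 2*π*x*cos(π*x/3)/3) dx. Term by term:
  ∫_0^3 -π*x^2*cos(π*x/3)/3 dx = 18/π;  ∫_0^3 2*π*x*cos(π*x/3)/3 dx = -12/π.
Sum: 18/π − 12/π = 6/π.
So LHS = 6/π.
∫_0^3 v(x) φ(x) dx = ∫_0^3 (-2*x*sin(π*x/3) + 5*sin(π*x/3)) dx. Term by term:
  ∫_0^3 5*sin(π*x/3) dx = 30/π;  ∫_0^3 -2*x*sin(π*x/3) dx = -18/π.
Sum: 30/π − 18/π = 12/π.
So RHS = -∫_0^3 v(x) φ(x) dx = -12/π.
LHS − RHS = 18/π ≠ 0, so the identity fails.
(For a valid weak derivative the identity must hold for EVERY test function, in particular this one. The failure shows v is NOT the weak derivative of u.)
Correct weak derivative would be u'(x) = 2 - 2*x.


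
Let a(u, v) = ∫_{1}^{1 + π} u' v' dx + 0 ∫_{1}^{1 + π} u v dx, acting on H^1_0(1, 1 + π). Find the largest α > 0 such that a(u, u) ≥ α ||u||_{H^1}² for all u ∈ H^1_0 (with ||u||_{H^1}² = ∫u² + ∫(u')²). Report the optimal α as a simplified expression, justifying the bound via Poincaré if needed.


α = 1/2

Coercivity of a(·,·) on H^1_0(1, 1 + π) means a(u, u) ≥ α ||u||_{H^1}² for every u ∈ H^1_0.
The interval has length L = π, and Poincaré/coercivity depend only on L. Here a(u, u) = ∫(u')² + (0)·∫u².
Here c = 0, so a(u,u) = ∫(u')² alone. The condition a(u,u) ≥ α||u||_{H^1}² reads (1−α)∫(u')² ≥ (α−c)∫u². Any admissible α is ≤ 1 (rapidly oscillating u have ∫u²/∫(u')² → 0), and α = 1 would force 0 ≥ (1−c)∫u², impossible since c < 1; so 1−α > 0. By the sharp Poincaré inequality on H^1_0 of an interval of length L, ∫(u')² ≥ (π/L)²∫u² with equality for the first sine mode sin(π(x−x₀)/L) (x₀ the left endpoint), so the inequality holds for all u iff (1−α)(π/L)² ≥ α − c, i.e. α ≤ ((π/L)² + c)/((π/L)² + 1) = (1 + c(L/π)²)/(1 + (L/π)²). (Direct route, valid since c ≤ 0: Poincaré gives c∫u² ≥ c(L/π)²∫(u')², so a(u,u) ≥ (1 + c(L/π)²)∫(u')², while ||u||_{H^1}² ≤ (1 + (L/π)²)∫(u')²; dividing yields the same α.) With (π/L)² = 1 and c = 0, the largest admissible constant is α = ((π/L)² + c)/((π/L)² + 1).
Simplifying, α = 1/2.


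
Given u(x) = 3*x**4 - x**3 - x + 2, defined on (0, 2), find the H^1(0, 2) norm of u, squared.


||u||_{H^1}^2 = 230506/105

The H^1 norm (squared) on an interval (0, L) is
  ||u||_{H^1}^2 = ∫_0^L u(x)^2 dx + ∫_0^L u'(x)^2 dx.
Compute u'(x) = 12*x**3 - 3*x**2 - 1.
Then u(x)^2 = 9*x**8 - 6*x**7 + x**6 - 6*x**5 + 14*x**4 - 4*x**3 + x**2 - 4*x + 4 and u'(x)^2 = 144*x**6 - 72*x**5 + 9*x**4 - 24*x**3 + 6*x**2 + 1.
Integrate each monomial from 0 to 2 using ∫_0^2 c·x^n dx = c·2^(n+1)/(n+1):
  ∫_0^2 u(x)^2 dx = ∫_0^2 (9*x^8 - 6*x^7 + x^6 - 6*x^5 + 14*x^4 - 4*x^3 + x^2 - 4*x + 4) dx. Term by term:
    ∫_0^2 9*x^8 dx = 512;  ∫_0^2 -6*x^7 dx = -192;  ∫_0^2 x^6 dx = 128/7;
    ∫_0^2 -6*x^5 dx = -64;  ∫_0^2 14*x^4 dx = 448/5;  ∫_0^2 -4*x^3 dx = -16;
    ∫_0^2 x^2 dx = 8/3;  ∫_0^2 -4*x dx = -8;  ∫_0^2 4 dx = 8.
  Sum: 512 − 192 + 128/7 − 64 + 448/5 − 16 + 8/3 − 8 + 8 = 36808/105.
  ∫_0^2 u'(x)^2 dx = ∫_0^2 (144*x^6 - 72*x^5 + 9*x^4 - 24*x^3 + 6*x^2 + 1) dx. Term by term:
    ∫_0^2 144*x^6 dx = 18432/7;  ∫_0^2 -72*x^5 dx = -768;  ∫_0^2 9*x^4 dx = 288/5;
    ∫_0^2 -24*x^3 dx = -96;  ∫_0^2 6*x^2 dx = 16;  ∫_0^2 1 dx = 2.
  Sum: 18432/7 − 768 + 288/5 − 96 + 16 + 2 = 64566/35.
Adding: ||u||_{H^1}^2 = 36808/105 + 64566/35 = 230506/105.


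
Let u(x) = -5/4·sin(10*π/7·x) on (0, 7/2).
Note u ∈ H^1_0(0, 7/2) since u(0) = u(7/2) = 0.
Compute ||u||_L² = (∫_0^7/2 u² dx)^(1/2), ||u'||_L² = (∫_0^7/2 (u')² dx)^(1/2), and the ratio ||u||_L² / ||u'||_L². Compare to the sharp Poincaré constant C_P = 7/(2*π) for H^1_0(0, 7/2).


||u||_L² / ||u'||_L² = 7/(10*π) < C_P = 7/(2*π).

u(x) = -5/4·sin(10*π/7·x), so u'(x) = -25*π*cos(10*π*x/7)/14.
Writing u(x) = A·sin(kπx/L) with A = -5/4 and k = 5, use ∫_0^L sin²(kπx/L) dx = L/2 and ∫_0^L cos²(kπx/L) dx = L/2.
u² = 25/16·sin²(10*π/7·x) and (u')² = 625*π^2/196·cos²(10*π/7·x), and each of sin², cos² integrates to L/2 = 7/4 over (0, 7/2).
∫_0^7/2 u² dx = 175/64, so ||u||_L² = 5*sqrt(7)/8.
∫_0^7/2 (u')² dx = 625*π^2/112, so ||u'||_L² = 25*sqrt(7)*π/28.
Ratio ||u||_L² / ||u'||_L² = 7/(10*π).
Sharp Poincaré constant on H^1_0(0, 7/2) is C_P = L/π = 7/(2*π), achieved by sin(2*π/7·x).
This is the k = 5 harmonic; the ratio L/(kπ) is strictly less than C_P = L/π, consistent with the sharp inequality ||u||_L² ≤ C_P ||u'||_L².


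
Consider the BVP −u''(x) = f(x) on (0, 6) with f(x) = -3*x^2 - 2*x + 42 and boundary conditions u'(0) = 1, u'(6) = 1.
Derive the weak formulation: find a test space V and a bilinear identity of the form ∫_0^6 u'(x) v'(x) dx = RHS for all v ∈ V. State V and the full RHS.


V = H^1(0, 6) (v unrestricted at boundary; u is determined up to an additive constant); weak form: ∫_0^6 u'v' dx = ∫_0^6 (-3*x^2 - 2*x + 42) v dx + v(6) − v(0) for all v ∈ V.

Multiply both sides by a test function v and integrate from 0 to 6:
  ∫_0^6 −u''(x) v(x) dx = ∫_0^6 f(x) v(x) dx.
Integrate the LHS by parts once:
  ∫_0^6 −u'' v dx = −[u'(x) v(x)]_0^6 + ∫_0^6 u'(x) v'(x) dx.
Thus ∫_0^6 u'(x) v'(x) dx = ∫_0^6 f(x) v(x) dx + [u'(x) v(x)]_0^6.
Choose V so that boundary terms are either known or forced to vanish.
u has inhomogeneous Neumann u'(0) = 1, u'(6) = 1. [u' v]_0^6 = (1)·v(6) − (1)·v(0) = v(6) − v(0). Take V = H^1(0, 6); boundary term becomes part of RHS.
Weak formulation: find u (satisfying any essential BC) such that ∫_0^6 u'(x) v'(x) dx = ∫_0^6 f v dx + v(6) − v(0) for all v ∈ V (Neumann data are natural BCs: they enter the RHS as boundary terms).
Substituting f(x) = -3*x^2 - 2*x + 42, the right-hand side is ∫_0^6 (-3*x^2 - 2*x + 42) v dx + v(6) − v(0).
Compatibility check (pure Neumann): taking v ≡ 1 ∈ V gives 0 = ∫_0^6 f dx + (1) − (1), i.e. ∫_0^6 f dx must equal u'(0) − u'(6) = 0. Indeed ∫_0^6 (-3*x^2 - 2*x + 42) dx = 0, so the data are compatible. The solution is then unique only up to an additive constant (fix it e.g. by requiring ∫_0^6 u dx = 0).


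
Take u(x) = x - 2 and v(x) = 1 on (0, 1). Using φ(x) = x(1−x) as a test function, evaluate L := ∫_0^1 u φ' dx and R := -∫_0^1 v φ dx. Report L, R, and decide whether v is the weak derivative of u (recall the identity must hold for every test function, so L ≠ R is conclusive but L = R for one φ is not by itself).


LHS = -1/6, RHS = -1/6. Yes, v = u' weakly.

u(x) = x - 2, classical derivative u'(x) = 1.
φ(x) = x(1−x), so φ'(x) = 1 - 2*x.
Note φ(0) = φ(1) = 0, so the boundary term u·φ vanishes.
LHS = ∫_0^1 u(x) φ'(x) dx = ∫_0^1 (-2*x^2 + 5*x - 2) dx. Term by term:
  ∫_0^1 -2*x^2 dx = -2/3;  ∫_0^1 5*x dx = 5/2;  ∫_0^1 -2 dx = -2.
Sum: -2/3 + 5/2 − 2 = -1/6.
So LHS = -1/6.
∫_0^1 v(x) φ(x) dx = ∫_0^1 (-x^2 + x) dx. Term by term:
  ∫_0^1 -x^2 dx = -1/3;  ∫_0^1 x dx = 1/2.
Sum: -1/3 + 1/2 = 1/6.
So RHS = -∫_0^1 v(x) φ(x) dx = -1/6.
LHS = RHS, so the identity holds for this test φ.
Moreover u is smooth here and v(x) = u'(x) = 1 pointwise, so the identity holds for every test function. Hence v is the weak derivative of u.


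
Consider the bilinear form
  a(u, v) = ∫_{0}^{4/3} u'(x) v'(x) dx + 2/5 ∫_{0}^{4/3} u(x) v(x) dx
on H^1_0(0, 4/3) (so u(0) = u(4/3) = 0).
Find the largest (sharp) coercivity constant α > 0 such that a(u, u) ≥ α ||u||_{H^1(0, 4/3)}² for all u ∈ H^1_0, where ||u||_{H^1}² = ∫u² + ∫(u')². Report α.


α = (32 + 45*π^2)/(5*(16 + 9*π^2))

Coercivity of a(·,·) on H^1_0(0, 4/3) means a(u, u) ≥ α ||u||_{H^1}² for every u ∈ H^1_0.
The interval has length L = 4/3, and Poincaré/coercivity depend only on L. Here a(u, u) = ∫(u')² + (2/5)·∫u².
Here 0 < c = 2/5 < 1. The condition a(u,u) ≥ α||u||_{H^1}² reads (1−α)∫(u')² ≥ (α−c)∫u². Any admissible α is ≤ 1 (rapidly oscillating u have ∫u²/∫(u')² → 0), and α = 1 would force 0 ≥ (1−c)∫u², impossible since c < 1; so 1−α > 0. By the sharp Poincaré inequality on H^1_0 of an interval of length L, ∫(u')² ≥ (π/L)²∫u² with equality for the first sine mode sin(π(x−x₀)/L) (x₀ the left endpoint), so the inequality holds for all u iff (1−α)(π/L)² ≥ α − c, i.e. α ≤ ((π/L)² + c)/((π/L)² + 1) = (1 + c(L/π)²)/(1 + (L/π)²). With (π/L)² = 9*π^2/16 and c = 2/5, the largest admissible constant is α = ((π/L)² + c)/((π/L)² + 1).
Simplifying, α = (32 + 45*π^2)/(5*(16 + 9*π^2)).


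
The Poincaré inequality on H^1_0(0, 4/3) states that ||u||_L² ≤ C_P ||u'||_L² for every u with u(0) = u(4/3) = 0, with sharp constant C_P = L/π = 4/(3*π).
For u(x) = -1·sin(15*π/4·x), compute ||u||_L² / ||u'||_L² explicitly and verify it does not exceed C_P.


||u||_L² / ||u'||_L² = 4/(15*π) < C_P = 4/(3*π).

u(x) = -1·sin(15*π/4·x), so u'(x) = -15*π*cos(15*π*x/4)/4.
Writing u(x) = A·sin(kπx/L) with A = -1 and k = 5, use ∫_0^L sin²(kπx/L) dx = L/2 and ∫_0^L cos²(kπx/L) dx = L/2.
u² = 1·sin²(15*π/4·x) and (u')² = 225*π^2/16·cos²(15*π/4·x), and each of sin², cos² integrates to L/2 = 2/3 over (0, 4/3).
∫_0^4/3 u² dx = 2/3, so ||u||_L² = sqrt(6)/3.
∫_0^4/3 (u')² dx = 75*π^2/8, so ||u'||_L² = 5*sqrt(6)*π/4.
Ratio ||u||_L² / ||u'||_L² = 4/(15*π).
Sharp Poincaré constant on H^1_0(0, 4/3) is C_P = L/π = 4/(3*π), achieved by sin(3*π/4·x).
This is the k = 5 harmonic; the ratio L/(kπ) is strictly less than C_P = L/π, consistent with the sharp inequality ||u||_L² ≤ C_P ||u'||_L².


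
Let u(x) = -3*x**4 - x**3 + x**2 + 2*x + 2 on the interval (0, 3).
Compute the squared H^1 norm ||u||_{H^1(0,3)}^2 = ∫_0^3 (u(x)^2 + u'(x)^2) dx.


||u||_{H^1}^2 = 9986889/140

The H^1 norm (squared) on an interval (0, L) is
  ||u||_{H^1}^2 = ∫_0^L u(x)^2 dx + ∫_0^L u'(x)^2 dx.
Compute u'(x) = -12*x**3 - 3*x**2 + 2*x + 2.
Then u(x)^2 = 9*x**8 + 6*x**7 - 5*x**6 - 14*x**5 - 15*x**4 + 8*x**2 + 8*x + 4 and u'(x)^2 = 144*x**6 + 72*x**5 - 39*x**4 - 60*x**3 - 8*x**2 + 8*x + 4.
Integrate each monomial from 0 to 3 using ∫_0^3 c·x^n dx = c·3^(n+1)/(n+1):
  ∫_0^3 u(x)^2 dx = ∫_0^3 (9*x^8 + 6*x^7 - 5*x^6 - 14*x^5 - 15*x^4 + 8*x^2 + 8*x + 4) dx. Term by term:
    ∫_0^3 9*x^8 dx = 19683;  ∫_0^3 6*x^7 dx = 19683/4;  ∫_0^3 -5*x^6 dx = -10935/7;
    ∫_0^3 -14*x^5 dx = -1701;  ∫_0^3 -15*x^4 dx = -729;  ∫_0^3 8*x^2 dx = 72;
    ∫_0^3 8*x dx = 36;  ∫_0^3 4 dx = 12.
  Sum: 19683 + 19683/4 − 10935/7 − 1701 − 729 + 72 + 36 + 12 = 580485/28.
  ∫_0^3 u'(x)^2 dx = ∫_0^3 (144*x^6 + 72*x^5 - 39*x^4 - 60*x^3 - 8*x^2 + 8*x + 4) dx. Term by term:
    ∫_0^3 144*x^6 dx = 314928/7;  ∫_0^3 72*x^5 dx = 8748;  ∫_0^3 -39*x^4 dx = -9477/5;
    ∫_0^3 -60*x^3 dx = -1215;  ∫_0^3 -8*x^2 dx = -72;  ∫_0^3 8*x dx = 36;
    ∫_0^3 4 dx = 12.
  Sum: 314928/7 + 8748 − 9477/5 − 1215 − 72 + 36 + 12 = 1771116/35.
Adding: ||u||_{H^1}^2 = 580485/28 + 1771116/35 = 9986889/140.


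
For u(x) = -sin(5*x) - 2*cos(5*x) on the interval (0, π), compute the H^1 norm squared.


||u||_{H^1(0,π)}^2 = 65*π

u'(x) = 10*sin(5*x) - 5*cos(5*x).
Expand u² and (u')² and integrate term by term on (0, π), using: for integers n ≥ 1, ∫_0^π sin²(nx) dx = ∫_0^π cos²(nx) dx = π/2; for n ≠ n', ∫_0^π sin(nx)sin(n'x) dx = ∫_0^π cos(nx)cos(n'x) dx = 0; and by product-to-sum, ∫_0^π sin(nx)cos(n'x) dx = ½∫_0^π [sin((n+n')x) + sin((n−n')x)] dx, which is 0 when n+n' is even and 2n/(n²−n'²) when n+n' is odd (it need not vanish on (0, π)).
  u² squared terms: (-1)²·∫sin(5x)² dx = 1·π/2 = π/2;  (-2)²·∫cos(5x)² dx = 4·π/2 = 2*π.
  u² cross terms: 2·(-1)·(-2)·∫sin(5x)·cos(5x) dx = 4·(0) = 0.
  So ∫_0^π u² dx = π/2 + 2*π + 0 = 5*π/2.
  (u')² squared terms: (-5)²·∫cos(5x)² dx = 25·π/2 = 25*π/2;  (10)²·∫sin(5x)² dx = 100·π/2 = 50*π.
  (u')² cross terms: 2·(-5)·(10)·∫cos(5x)·sin(5x) dx = -100·(0) = 0.
  So ∫_0^π (u')² dx = 25*π/2 + 50*π + 0 = 125*π/2.
||u||_{H^1}^2 = (5*π/2) + (125*π/2) = 65*π.


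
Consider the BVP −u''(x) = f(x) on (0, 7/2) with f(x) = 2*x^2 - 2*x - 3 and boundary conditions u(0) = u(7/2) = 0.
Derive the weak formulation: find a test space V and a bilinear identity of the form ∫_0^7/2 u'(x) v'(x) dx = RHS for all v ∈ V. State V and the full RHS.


V = H^1_0(0, 7/2) (so v(0) = v(7/2) = 0); weak form: ∫_0^7/2 u'v' dx = ∫_0^7/2 (2*x^2 - 2*x - 3) v dx for all v ∈ V.

Multiply both sides by a test function v and integrate from 0 to 7/2:
  ∫_0^7/2 −u''(x) v(x) dx = ∫_0^7/2 f(x) v(x) dx.
Integrate the LHS by parts once:
  ∫_0^7/2 −u'' v dx = −[u'(x) v(x)]_0^7/2 + ∫_0^7/2 u'(x) v'(x) dx.
Thus ∫_0^7/2 u'(x) v'(x) dx = ∫_0^7/2 f(x) v(x) dx + [u'(x) v(x)]_0^7/2.
Choose V so that boundary terms are either known or forced to vanish.
u is Dirichlet: u(0) = u(7/2) = 0. Let V = H^1_0(0, 7/2); then v(0) = v(7/2) = 0, and [u' v]_0^7/2 = 0.
Weak formulation: find u (satisfying any essential BC) such that ∫_0^7/2 u'(x) v'(x) dx = ∫_0^7/2 f v dx for all v ∈ V.
Substituting f(x) = 2*x^2 - 2*x - 3, the right-hand side is ∫_0^7/2 (2*x^2 - 2*x - 3) v dx.


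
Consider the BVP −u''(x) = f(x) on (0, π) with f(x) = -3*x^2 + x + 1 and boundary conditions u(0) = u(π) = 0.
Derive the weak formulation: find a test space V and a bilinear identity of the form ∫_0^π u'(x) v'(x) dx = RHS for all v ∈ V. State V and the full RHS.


V = H^1_0(0, π) (so v(0) = v(π) = 0); weak form: ∫_0^π u'v' dx = ∫_0^π (-3*x^2 + x + 1) v dx for all v ∈ V.

Multiply both sides by a test function v and integrate from 0 to π:
  ∫_0^π −u''(x) v(x) dx = ∫_0^π f(x) v(x) dx.
Integrate the LHS by parts once:
  ∫_0^π −u'' v dx = −[u'(x) v(x)]_0^π + ∫_0^π u'(x) v'(x) dx.
Thus ∫_0^π u'(x) v'(x) dx = ∫_0^π f(x) v(x) dx + [u'(x) v(x)]_0^π.
Choose V so that boundary terms are either known or forced to vanish.
u is Dirichlet: u(0) = u(π) = 0. Let V = H^1_0(0, π); then v(0) = v(π) = 0, and [u' v]_0^π = 0.
Weak formulation: find u (satisfying any essential BC) such that ∫_0^π u'(x) v'(x) dx = ∫_0^π f v dx for all v ∈ V.
Substituting f(x) = -3*x^2 + x + 1, the right-hand side is ∫_0^π (-3*x^2 + x + 1) v dx.


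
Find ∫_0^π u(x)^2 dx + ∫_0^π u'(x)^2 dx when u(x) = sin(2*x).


||u||_{H^1(0,π)}^2 = 5*π/2

u'(x) = 2*cos(2*x).
Expand u² and (u')² and integrate term by term on (0, π), using: for integers n ≥ 1, ∫_0^π sin²(nx) dx = ∫_0^π cos²(nx) dx = π/2; for n ≠ n', ∫_0^π sin(nx)sin(n'x) dx = ∫_0^π cos(nx)cos(n'x) dx = 0; and by product-to-sum, ∫_0^π sin(nx)cos(n'x) dx = ½∫_0^π [sin((n+n')x) + sin((n−n')x)] dx, which is 0 when n+n' is even and 2n/(n²−n'²) when n+n' is odd (it need not vanish on (0, π)).
  u² squared terms: (1)²·∫sin(2x)² dx = 1·π/2 = π/2.
  So ∫_0^π u² dx = π/2.
  (u')² squared terms: (2)²·∫cos(2x)² dx = 4·π/2 = 2*π.
  So ∫_0^π (u')² dx = 2*π.
||u||_{H^1}^2 = (π/2) + (2*π) = 5*π/2.


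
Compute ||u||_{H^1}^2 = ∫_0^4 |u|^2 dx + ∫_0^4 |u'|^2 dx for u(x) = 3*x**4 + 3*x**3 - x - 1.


||u||_{H^1}^2 = 96908696/105

The H^1 norm (squared) on an interval (0, L) is
  ||u||_{H^1}^2 = ∫_0^L u(x)^2 dx + ∫_0^L u'(x)^2 dx.
Compute u'(x) = 12*x**3 + 9*x**2 - 1.
Then u(x)^2 = 9*x**8 + 18*x**7 + 9*x**6 - 6*x**5 - 12*x**4 - 6*x**3 + x**2 + 2*x + 1 and u'(x)^2 = 144*x**6 + 216*x**5 + 81*x**4 - 24*x**3 - 18*x**2 + 1.
Integrate each monomial from 0 to 4 using ∫_0^4 c·x^n dx = c·4^(n+1)/(n+1):
  ∫_0^4 u(x)^2 dx = ∫_0^4 (9*x^8 + 18*x^7 + 9*x^6 - 6*x^5 - 12*x^4 - 6*x^3 + x^2 + 2*x + 1) dx. Term by term:
    ∫_0^4 9*x^8 dx = 262144;  ∫_0^4 18*x^7 dx = 147456;  ∫_0^4 9*x^6 dx = 147456/7;
    ∫_0^4 -6*x^5 dx = -4096;  ∫_0^4 -12*x^4 dx = -12288/5;  ∫_0^4 -6*x^3 dx = -384;
    ∫_0^4 x^2 dx = 64/3;  ∫_0^4 2*x dx = 16;  ∫_0^4 1 dx = 4.
  Sum: 262144 + 147456 + 147456/7 − 4096 − 12288/5 − 384 + 64/3 + 16 + 4 = 44495732/105.
  ∫_0^4 u'(x)^2 dx = ∫_0^4 (144*x^6 + 216*x^5 + 81*x^4 - 24*x^3 - 18*x^2 + 1) dx. Term by term:
    ∫_0^4 144*x^6 dx = 2359296/7;  ∫_0^4 216*x^5 dx = 147456;  ∫_0^4 81*x^4 dx = 82944/5;
    ∫_0^4 -24*x^3 dx = -1536;  ∫_0^4 -18*x^2 dx = -384;  ∫_0^4 1 dx = 4.
  Sum: 2359296/7 + 147456 + 82944/5 − 1536 − 384 + 4 = 17470988/35.
Adding: ||u||_{H^1}^2 = 44495732/105 + 17470988/35 = 96908696/105.


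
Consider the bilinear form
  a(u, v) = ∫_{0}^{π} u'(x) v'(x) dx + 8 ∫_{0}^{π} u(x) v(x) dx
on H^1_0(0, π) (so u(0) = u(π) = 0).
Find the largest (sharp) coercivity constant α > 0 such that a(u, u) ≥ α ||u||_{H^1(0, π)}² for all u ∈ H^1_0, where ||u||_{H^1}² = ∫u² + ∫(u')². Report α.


α = 1

Coercivity of a(·,·) on H^1_0(0, π) means a(u, u) ≥ α ||u||_{H^1}² for every u ∈ H^1_0.
The interval has length L = π, and Poincaré/coercivity depend only on L. Here a(u, u) = ∫(u')² + (8)·∫u².
Here c = 8 ≥ 1, so a(u,u) = ∫(u')² + c∫u² ≥ ∫(u')² + ∫u² = ||u||_{H^1}², i.e. α = 1 works. No larger α is possible: a(u,u) ≥ α||u||_{H^1}² means (1−α)∫(u')² ≥ (α−c)∫u², and for the modes u_n = sin(nπ(x−x₀)/L) (x₀ the left endpoint) one has ∫u_n²/∫(u_n')² = (L/(nπ))² → 0, so a(u_n,u_n)/||u_n||_{H^1}² → 1. Hence the optimal constant is α = 1.
Therefore α = 1.


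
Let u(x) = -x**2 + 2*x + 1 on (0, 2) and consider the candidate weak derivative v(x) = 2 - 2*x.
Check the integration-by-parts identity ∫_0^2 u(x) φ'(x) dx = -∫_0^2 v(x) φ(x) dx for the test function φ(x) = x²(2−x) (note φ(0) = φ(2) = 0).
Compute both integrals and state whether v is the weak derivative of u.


LHS = 8/15, RHS = 8/15. Yes, v = u' weakly.

u(x) = -x**2 + 2*x + 1, classical derivative u'(x) = 2 - 2*x.
φ(x) = x²(2−x), so φ'(x) = x*(4 - 3*x).
Note φ(0) = φ(2) = 0, so the boundary term u·φ vanishes.
LHS = ∫_0^2 u(x) φ'(x) dx = ∫_0^2 (3*x^4 - 10*x^3 + 5*x^2 + 4*x) dx. Term by term:
  ∫_0^2 3*x^4 dx = 96/5;  ∫_0^2 -10*x^3 dx = -40;  ∫_0^2 5*x^2 dx = 40/3;
  ∫_0^2 4*x dx = 8.
Sum: 96/5 − 40 + 40/3 + 8 = 8/15.
So LHS = 8/15.
∫_0^2 v(x) φ(x) dx = ∫_0^2 (2*x^4 - 6*x^3 + 4*x^2) dx. Term by term:
  ∫_0^2 2*x^4 dx = 64/5;  ∫_0^2 -6*x^3 dx = -24;  ∫_0^2 4*x^2 dx = 32/3.
Sum: 64/5 − 24 + 32/3 = -8/15.
So RHS = -∫_0^2 v(x) φ(x) dx = 8/15.
LHS = RHS, so the identity holds for this test φ.
Moreover u is smooth here and v(x) = u'(x) = 2 - 2*x pointwise, so the identity holds for every test function. Hence v is the weak derivative of u.


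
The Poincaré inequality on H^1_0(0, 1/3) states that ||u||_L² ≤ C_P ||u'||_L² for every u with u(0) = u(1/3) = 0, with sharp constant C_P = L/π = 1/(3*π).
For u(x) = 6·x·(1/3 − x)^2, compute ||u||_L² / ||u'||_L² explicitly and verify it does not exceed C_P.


||u||_L² / ||u'||_L² = sqrt(14)/42 < C_P = 1/(3*π).

u(x) = 6·x·(1/3 − x)^2, so u'(x) = 2*(x - 1/3)*(9*x - 1).
u(x) = 6·x·(1/3 − x)^2 vanishes at x = 0 and x = 1/3, so u ∈ H^1_0(0, 1/3). Differentiate via the product rule and integrate the resulting polynomials term by term.
  ∫_0^1/3 u² dx = ∫_0^1/3 (36*x^6 - 48*x^5 + 24*x^4 - 16*x^3/3 + 4*x^2/9) dx. Term by term:
    ∫_0^1/3 36*x^6 dx = 4/1701;  ∫_0^1/3 -48*x^5 dx = -8/729;  ∫_0^1/3 24*x^4 dx = 8/405;
    ∫_0^1/3 -16*x^3/3 dx = -4/243;  ∫_0^1/3 4*x^2/9 dx = 4/729.
  Sum: 4/1701 − 8/729 + 8/405 − 4/243 + 4/729 = 4/25515.
  ∫_0^1/3 (u')² dx = ∫_0^1/3 (324*x^4 - 288*x^3 + 88*x^2 - 32*x/3 + 4/9) dx. Term by term:
    ∫_0^1/3 324*x^4 dx = 4/15;  ∫_0^1/3 -288*x^3 dx = -8/9;  ∫_0^1/3 88*x^2 dx = 88/81;
    ∫_0^1/3 -32*x/3 dx = -16/27;  ∫_0^1/3 4/9 dx = 4/27.
  Sum: 4/15 − 8/9 + 88/81 − 16/27 + 4/27 = 8/405.
∫_0^1/3 u² dx = 4/25515, so ||u||_L² = 2*sqrt(35)/945.
∫_0^1/3 (u')² dx = 8/405, so ||u'||_L² = 2*sqrt(10)/45.
Ratio ||u||_L² / ||u'||_L² = sqrt(14)/42.
Sharp Poincaré constant on H^1_0(0, 1/3) is C_P = L/π = 1/(3*π), achieved by sin(3*π·x).
A polynomial bump cannot attain the sharp Poincaré constant (only the first sine eigenfunction does), so the ratio is strictly less than C_P, consistent with ||u||_L² ≤ C_P ||u'||_L².


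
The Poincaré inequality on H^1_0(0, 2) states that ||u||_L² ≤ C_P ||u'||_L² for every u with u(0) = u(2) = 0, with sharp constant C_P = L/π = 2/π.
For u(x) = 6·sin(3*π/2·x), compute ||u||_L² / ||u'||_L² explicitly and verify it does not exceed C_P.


||u||_L² / ||u'||_L² = 2/(3*π) < C_P = 2/π.

u(x) = 6·sin(3*π/2·x), so u'(x) = 9*π*cos(3*π*x/2).
Writing u(x) = A·sin(kπx/L) with A = 6 and k = 3, use ∫_0^L sin²(kπx/L) dx = L/2 and ∫_0^L cos²(kπx/L) dx = L/2.
u² = 36·sin²(3*π/2·x) and (u')² = 81*π^2·cos²(3*π/2·x), and each of sin², cos² integrates to L/2 = 1 over (0, 2).
∫_0^2 u² dx = 36, so ||u||_L² = 6.
∫_0^2 (u')² dx = 81*π^2, so ||u'||_L² = 9*π.
Ratio ||u||_L² / ||u'||_L² = 2/(3*π).
Sharp Poincaré constant on H^1_0(0, 2) is C_P = L/π = 2/π, achieved by sin(π/2·x).
This is the k = 3 harmonic; the ratio L/(kπ) is strictly less than C_P = L/π, consistent with the sharp inequality ||u||_L² ≤ C_P ||u'||_L².


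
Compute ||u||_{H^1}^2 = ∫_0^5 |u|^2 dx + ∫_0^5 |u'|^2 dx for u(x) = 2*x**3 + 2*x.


||u||_{H^1}^2 = 1539920/21

The H^1 norm (squared) on an interval (0, L) is
  ||u||_{H^1}^2 = ∫_0^L u(x)^2 dx + ∫_0^L u'(x)^2 dx.
Compute u'(x) = 6*x**2 + 2.
Then u(x)^2 = 4*x**6 + 8*x**4 + 4*x**2 and u'(x)^2 = 36*x**4 + 24*x**2 + 4.
Integrate each monomial from 0 to 5 using ∫_0^5 c·x^n dx = c·5^(n+1)/(n+1):
  ∫_0^5 u(x)^2 dx = ∫_0^5 (4*x^6 + 8*x^4 + 4*x^2) dx. Term by term:
    ∫_0^5 4*x^6 dx = 312500/7;  ∫_0^5 8*x^4 dx = 5000;  ∫_0^5 4*x^2 dx = 500/3.
  Sum: 312500/7 + 5000 + 500/3 = 1046000/21.
  ∫_0^5 u'(x)^2 dx = ∫_0^5 (36*x^4 + 24*x^2 + 4) dx. Term by term:
    ∫_0^5 36*x^4 dx = 22500;  ∫_0^5 24*x^2 dx = 1000;  ∫_0^5 4 dx = 20.
  Sum: 22500 + 1000 + 20 = 23520.
Adding: ||u||_{H^1}^2 = 1046000/21 + 23520 = 1539920/21.


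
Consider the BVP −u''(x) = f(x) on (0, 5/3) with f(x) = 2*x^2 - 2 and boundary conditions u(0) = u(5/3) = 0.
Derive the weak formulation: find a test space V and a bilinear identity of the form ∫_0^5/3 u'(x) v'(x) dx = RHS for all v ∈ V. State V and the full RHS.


V = H^1_0(0, 5/3) (so v(0) = v(5/3) = 0); weak form: ∫_0^5/3 u'v' dx = ∫_0^5/3 (2*x^2 - 2) v dx for all v ∈ V.

Multiply both sides by a test function v and integrate from 0 to 5/3:
  ∫_0^5/3 −u''(x) v(x) dx = ∫_0^5/3 f(x) v(x) dx.
Integrate the LHS by parts once:
  ∫_0^5/3 −u'' v dx = −[u'(x) v(x)]_0^5/3 + ∫_0^5/3 u'(x) v'(x) dx.
Thus ∫_0^5/3 u'(x) v'(x) dx = ∫_0^5/3 f(x) v(x) dx + [u'(x) v(x)]_0^5/3.
Choose V so that boundary terms are either known or forced to vanish.
u is Dirichlet: u(0) = u(5/3) = 0. Let V = H^1_0(0, 5/3); then v(0) = v(5/3) = 0, and [u' v]_0^5/3 = 0.
Weak formulation: find u (satisfying any essential BC) such that ∫_0^5/3 u'(x) v'(x) dx = ∫_0^5/3 f v dx for all v ∈ V.
Substituting f(x) = 2*x^2 - 2, the right-hand side is ∫_0^5/3 (2*x^2 - 2) v dx.


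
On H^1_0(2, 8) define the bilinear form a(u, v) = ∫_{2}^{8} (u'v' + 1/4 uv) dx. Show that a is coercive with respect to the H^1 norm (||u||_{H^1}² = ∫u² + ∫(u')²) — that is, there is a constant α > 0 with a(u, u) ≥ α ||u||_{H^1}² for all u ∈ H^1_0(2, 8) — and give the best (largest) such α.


α = (9 + π^2)/(π^2 + 36)

Coercivity of a(·,·) on H^1_0(2, 8) means a(u, u) ≥ α ||u||_{H^1}² for every u ∈ H^1_0.
The interval has length L = 6, and Poincaré/coercivity depend only on L. Here a(u, u) = ∫(u')² + (1/4)·∫u².
Here 0 < c = 1/4 < 1. The condition a(u,u) ≥ α||u||_{H^1}² reads (1−α)∫(u')² ≥ (α−c)∫u². Any admissible α is ≤ 1 (rapidly oscillating u have ∫u²/∫(u')² → 0), and α = 1 would force 0 ≥ (1−c)∫u², impossible since c < 1; so 1−α > 0. By the sharp Poincaré inequality on H^1_0 of an interval of length L, ∫(u')² ≥ (π/L)²∫u² with equality for the first sine mode sin(π(x−x₀)/L) (x₀ the left endpoint), so the inequality holds for all u iff (1−α)(π/L)² ≥ α − c, i.e. α ≤ ((π/L)² + c)/((π/L)² + 1) = (1 + c(L/π)²)/(1 + (L/π)²). With (π/L)² = π^2/36 and c = 1/4, the largest admissible constant is α = ((π/L)² + c)/((π/L)² + 1).
Simplifying, α = (9 + π^2)/(π^2 + 36).


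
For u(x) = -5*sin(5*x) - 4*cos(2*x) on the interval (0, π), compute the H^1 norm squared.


||u||_{H^1(0,π)}^2 = 2000/21 + 365*π

u'(x) = 8*sin(2*x) - 25*cos(5*x).
Expand u² and (u')² and integrate term by term on (0, π), using: for integers n ≥ 1, ∫_0^π sin²(nx) dx = ∫_0^π cos²(nx) dx = π/2; for n ≠ n', ∫_0^π sin(nx)sin(n'x) dx = ∫_0^π cos(nx)cos(n'x) dx = 0; and by product-to-sum, ∫_0^π sin(nx)cos(n'x) dx = ½∫_0^π [sin((n+n')x) + sin((n−n')x)] dx, which is 0 when n+n' is even and 2n/(n²−n'²) when n+n' is odd (it need not vanish on (0, π)).
  u² squared terms: (-5)²·∫sin(5x)² dx = 25·π/2 = 25*π/2;  (-4)²·∫cos(2x)² dx = 16·π/2 = 8*π.
  u² cross terms: 2·(-5)·(-4)·∫sin(5x)·cos(2x) dx = 40·(10/21) = 400/21.
  So ∫_0^π u² dx = 25*π/2 + 8*π + 400/21 = 400/21 + 41*π/2.
  (u')² squared terms: (-25)²·∫cos(5x)² dx = 625·π/2 = 625*π/2;  (8)²·∫sin(2x)² dx = 64·π/2 = 32*π.
  (u')² cross terms: 2·(-25)·(8)·∫cos(5x)·sin(2x) dx = -400·(-4/21) = 1600/21.
  So ∫_0^π (u')² dx = 625*π/2 + 32*π + 1600/21 = 1600/21 + 689*π/2.
||u||_{H^1}^2 = (400/21 + 41*π/2) + (1600/21 + 689*π/2) = 2000/21 + 365*π.


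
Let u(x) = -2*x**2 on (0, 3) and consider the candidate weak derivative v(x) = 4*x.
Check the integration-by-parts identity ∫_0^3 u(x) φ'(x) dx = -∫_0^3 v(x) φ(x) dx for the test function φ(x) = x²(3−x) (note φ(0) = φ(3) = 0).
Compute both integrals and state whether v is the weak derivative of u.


LHS = 243/5, RHS = -243/5. No, v is not the weak derivative of u.

u(x) = -2*x**2, classical derivative u'(x) = -4*x.
φ(x) = x²(3−x), so φ'(x) = 3*x*(2 - x).
Note φ(0) = φ(3) = 0, so the boundary term u·φ vanishes.
LHS = ∫_0^3 u(x) φ'(x) dx = ∫_0^3 (6*x^4 - 12*x^3) dx. Term by term:
  ∫_0^3 6*x^4 dx = 1458/5;  ∫_0^3 -12*x^3 dx = -243.
Sum: 1458/5 − 243 = 243/5.
So LHS = 243/5.
∫_0^3 v(x) φ(x) dx = ∫_0^3 (-4*x^4 + 12*x^3) dx. Term by term:
  ∫_0^3 -4*x^4 dx = -972/5;  ∫_0^3 12*x^3 dx = 243.
Sum: -972/5 + 243 = 243/5.
So RHS = -∫_0^3 v(x) φ(x) dx = -243/5.
LHS − RHS = 486/5 ≠ 0, so the identity fails.
(For a valid weak derivative the identity must hold for EVERY test function, in particular this one. The failure shows v is NOT the weak derivative of u.)
Correct weak derivative would be u'(x) = -4*x.


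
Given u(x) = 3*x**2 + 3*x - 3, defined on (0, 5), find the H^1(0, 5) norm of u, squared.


||u||_{H^1}^2 = 19755/2

The H^1 norm (squared) on an interval (0, L) is
  ||u||_{H^1}^2 = ∫_0^L u(x)^2 dx + ∫_0^L u'(x)^2 dx.
Compute u'(x) = 6*x + 3.
Then u(x)^2 = 9*x**4 + 18*x**3 - 9*x**2 - 18*x + 9 and u'(x)^2 = 36*x**2 + 36*x + 9.
Integrate each monomial from 0 to 5 using ∫_0^5 c·x^n dx = c·5^(n+1)/(n+1):
  ∫_0^5 u(x)^2 dx = ∫_0^5 (9*x^4 + 18*x^3 - 9*x^2 - 18*x + 9) dx. Term by term:
    ∫_0^5 9*x^4 dx = 5625;  ∫_0^5 18*x^3 dx = 5625/2;  ∫_0^5 -9*x^2 dx = -375;
    ∫_0^5 -18*x dx = -225;  ∫_0^5 9 dx = 45.
  Sum: 5625 + 5625/2 − 375 − 225 + 45 = 15765/2.
  ∫_0^5 u'(x)^2 dx = ∫_0^5 (36*x^2 + 36*x + 9) dx. Term by term:
    ∫_0^5 36*x^2 dx = 1500;  ∫_0^5 36*x dx = 450;  ∫_0^5 9 dx = 45.
  Sum: 1500 + 450 + 45 = 1995.
Adding: ||u||_{H^1}^2 = 15765/2 + 1995 = 19755/2.


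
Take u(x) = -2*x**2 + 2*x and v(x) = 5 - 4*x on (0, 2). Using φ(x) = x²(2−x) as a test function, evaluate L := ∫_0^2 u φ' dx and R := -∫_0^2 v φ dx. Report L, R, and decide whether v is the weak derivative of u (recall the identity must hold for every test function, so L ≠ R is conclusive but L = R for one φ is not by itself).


LHS = 56/15, RHS = -4/15. No, v is not the weak derivative of u.

u(x) = -2*x**2 + 2*x, classical derivative u'(x) = 2 - 4*x.
φ(x) = x²(2−x), so φ'(x) = x*(4 - 3*x).
Note φ(0) = φ(2) = 0, so the boundary term u·φ vanishes.
LHS = ∫_0^2 u(x) φ'(x) dx = ∫_0^2 (6*x^4 - 14*x^3 + 8*x^2) dx. Term by term:
  ∫_0^2 6*x^4 dx = 192/5;  ∫_0^2 -14*x^3 dx = -56;  ∫_0^2 8*x^2 dx = 64/3.
Sum: 192/5 − 56 + 64/3 = 56/15.
So LHS = 56/15.
∫_0^2 v(x) φ(x) dx = ∫_0^2 (4*x^4 - 13*x^3 + 10*x^2) dx. Term by term:
  ∫_0^2 4*x^4 dx = 128/5;  ∫_0^2 -13*x^3 dx = -52;  ∫_0^2 10*x^2 dx = 80/3.
Sum: 128/5 − 52 + 80/3 = 4/15.
So RHS = -∫_0^2 v(x) φ(x) dx = -4/15.
LHS − RHS = 4 ≠ 0, so the identity fails.
(For a valid weak derivative the identity must hold for EVERY test function, in particular this one. The failure shows v is NOT the weak derivative of u.)
Correct weak derivative would be u'(x) = 2 - 4*x.


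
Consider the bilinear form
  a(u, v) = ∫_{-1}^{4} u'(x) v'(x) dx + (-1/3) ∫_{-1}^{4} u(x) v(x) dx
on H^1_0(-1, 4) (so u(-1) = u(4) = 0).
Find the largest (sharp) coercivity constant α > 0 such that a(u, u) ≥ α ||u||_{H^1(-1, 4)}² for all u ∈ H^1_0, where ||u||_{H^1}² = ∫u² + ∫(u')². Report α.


α = (-25/3 + π^2)/(π^2 + 25)

Coercivity of a(·,·) on H^1_0(-1, 4) means a(u, u) ≥ α ||u||_{H^1}² for every u ∈ H^1_0.
The interval has length L = 5, and Poincaré/coercivity depend only on L. Here a(u, u) = ∫(u')² + (-1/3)·∫u².
Here c = -1/3 < 0 with |c| < (π/L)² = π^2/25, so coercivity still holds. The condition a(u,u) ≥ α||u||_{H^1}² reads (1−α)∫(u')² ≥ (α−c)∫u². Any admissible α is ≤ 1 (rapidly oscillating u have ∫u²/∫(u')² → 0), and α = 1 would force 0 ≥ (1−c)∫u², impossible since c < 1; so 1−α > 0. By the sharp Poincaré inequality on H^1_0 of an interval of length L, ∫(u')² ≥ (π/L)²∫u² with equality for the first sine mode sin(π(x−x₀)/L) (x₀ the left endpoint), so the inequality holds for all u iff (1−α)(π/L)² ≥ α − c, i.e. α ≤ ((π/L)² + c)/((π/L)² + 1) = (1 + c(L/π)²)/(1 + (L/π)²). (Direct route, valid since c ≤ 0: Poincaré gives c∫u² ≥ c(L/π)²∫(u')², so a(u,u) ≥ (1 + c(L/π)²)∫(u')², while ||u||_{H^1}² ≤ (1 + (L/π)²)∫(u')²; dividing yields the same α.) With (π/L)² = π^2/25 and c = -1/3, the largest admissible constant is α = ((π/L)² + c)/((π/L)² + 1).
Simplifying, α = (-25/3 + π^2)/(π^2 + 25).


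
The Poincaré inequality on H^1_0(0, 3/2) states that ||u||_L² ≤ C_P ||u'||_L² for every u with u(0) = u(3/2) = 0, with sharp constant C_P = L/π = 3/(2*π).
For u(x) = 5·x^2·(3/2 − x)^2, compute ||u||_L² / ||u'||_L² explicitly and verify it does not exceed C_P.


||u||_L² / ||u'||_L² = sqrt(3)/4 < C_P = 3/(2*π).

u(x) = 5·x^2·(3/2 − x)^2, so u'(x) = 5*x*(2*x - 3)*(4*x - 3)/2.
u(x) = 5·x^2·(3/2 − x)^2 vanishes at x = 0 and x = 3/2, so u ∈ H^1_0(0, 3/2). Differentiate via the product rule and integrate the resulting polynomials term by term.
  ∫_0^3/2 u² dx = ∫_0^3/2 (25*x^8 - 150*x^7 + 675*x^6/2 - 675*x^5/2 + 2025*x^4/16) dx. Term by term:
    ∫_0^3/2 25*x^8 dx = 54675/512;  ∫_0^3/2 -150*x^7 dx = -492075/1024;  ∫_0^3/2 675*x^6/2 dx = 1476225/1792;
    ∫_0^3/2 -675*x^5/2 dx = -164025/256;  ∫_0^3/2 2025*x^4/16 dx = 98415/512.
  Sum: 54675/512 − 492075/1024 + 1476225/1792 − 164025/256 + 98415/512 = 10935/7168.
  ∫_0^3/2 (u')² dx = ∫_0^3/2 (400*x^6 - 1800*x^5 + 2925*x^4 - 2025*x^3 + 2025*x^2/4) dx. Term by term:
    ∫_0^3/2 400*x^6 dx = 54675/56;  ∫_0^3/2 -1800*x^5 dx = -54675/16;  ∫_0^3/2 2925*x^4 dx = 142155/32;
    ∫_0^3/2 -2025*x^3 dx = -164025/64;  ∫_0^3/2 2025*x^2/4 dx = 18225/32.
  Sum: 54675/56 − 54675/16 + 142155/32 − 164025/64 + 18225/32 = 3645/448.
∫_0^3/2 u² dx = 10935/7168, so ||u||_L² = 27*sqrt(105)/224.
∫_0^3/2 (u')² dx = 3645/448, so ||u'||_L² = 27*sqrt(35)/56.
Ratio ||u||_L² / ||u'||_L² = sqrt(3)/4.
Sharp Poincaré constant on H^1_0(0, 3/2) is C_P = L/π = 3/(2*π), achieved by sin(2*π/3·x).
A polynomial bump cannot attain the sharp Poincaré constant (only the first sine eigenfunction does), so the ratio is strictly less than C_P, consistent with ||u||_L² ≤ C_P ||u'||_L².


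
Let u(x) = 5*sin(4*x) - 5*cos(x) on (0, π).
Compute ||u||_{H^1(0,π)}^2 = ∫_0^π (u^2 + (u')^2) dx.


||u||_{H^1(0,π)}^2 = -160/3 + 475*π/2

u'(x) = 5*sin(x) + 20*cos(4*x).
Expand u² and (u')² and integrate term by term on (0, π), using: for integers n ≥ 1, ∫_0^π sin²(nx) dx = ∫_0^π cos²(nx) dx = π/2; for n ≠ n', ∫_0^π sin(nx)sin(n'x) dx = ∫_0^π cos(nx)cos(n'x) dx = 0; and by product-to-sum, ∫_0^π sin(nx)cos(n'x) dx = ½∫_0^π [sin((n+n')x) + sin((n−n')x)] dx, which is 0 when n+n' is even and 2n/(n²−n'²) when n+n' is odd (it need not vanish on (0, π)).
  u² squared terms: (-5)²·∫cos(x)² dx = 25·π/2 = 25*π/2;  (5)²·∫sin(4x)² dx = 25·π/2 = 25*π/2.
  u² cross terms: 2·(-5)·(5)·∫cos(x)·sin(4x) dx = -50·(8/15) = -80/3.
  So ∫_0^π u² dx = 25*π/2 + 25*π/2 − 80/3 = -80/3 + 25*π.
  (u')² squared terms: (5)²·∫sin(x)² dx = 25·π/2 = 25*π/2;  (20)²·∫cos(4x)² dx = 400·π/2 = 200*π.
  (u')² cross terms: 2·(5)·(20)·∫sin(x)·cos(4x) dx = 200·(-2/15) = -80/3.
  So ∫_0^π (u')² dx = 25*π/2 + 200*π − 80/3 = -80/3 + 425*π/2.
||u||_{H^1}^2 = (-80/3 + 25*π) + (-80/3 + 425*π/2) = -160/3 + 475*π/2.


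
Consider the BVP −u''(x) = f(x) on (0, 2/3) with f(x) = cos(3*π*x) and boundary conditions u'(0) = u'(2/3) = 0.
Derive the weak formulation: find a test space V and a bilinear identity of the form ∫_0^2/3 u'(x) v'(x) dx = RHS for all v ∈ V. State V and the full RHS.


V = H^1(0, 2/3) (no boundary constraint on v; u is determined up to an additive constant); weak form: ∫_0^2/3 u'v' dx = ∫_0^2/3 (cos(3*π*x)) v dx for all v ∈ V.

Multiply both sides by a test function v and integrate from 0 to 2/3:
  ∫_0^2/3 −u''(x) v(x) dx = ∫_0^2/3 f(x) v(x) dx.
Integrate the LHS by parts once:
  ∫_0^2/3 −u'' v dx = −[u'(x) v(x)]_0^2/3 + ∫_0^2/3 u'(x) v'(x) dx.
Thus ∫_0^2/3 u'(x) v'(x) dx = ∫_0^2/3 f(x) v(x) dx + [u'(x) v(x)]_0^2/3.
Choose V so that boundary terms are either known or forced to vanish.
u has homogeneous Neumann: u'(0) = u'(2/3) = 0. So [u' v]_0^2/3 = 0·v(2/3) − 0·v(0) = 0 for any v; take V = H^1(0, 2/3).
Weak formulation: find u (satisfying any essential BC) such that ∫_0^2/3 u'(x) v'(x) dx = ∫_0^2/3 f v dx for all v ∈ V (homogeneous Neumann, so boundary terms vanish).
Substituting f(x) = cos(3*π*x), the right-hand side is ∫_0^2/3 (cos(3*π*x)) v dx.
Compatibility check (pure Neumann): taking v ≡ 1 ∈ V gives 0 = ∫_0^2/3 f dx + (0) − (0), i.e. ∫_0^2/3 f dx must equal u'(0) − u'(2/3) = 0. Indeed ∫_0^2/3 (cos(3*π*x)) dx = 0, so the data are compatible. The solution is then unique only up to an additive constant (fix it e.g. by requiring ∫_0^2/3 u dx = 0).


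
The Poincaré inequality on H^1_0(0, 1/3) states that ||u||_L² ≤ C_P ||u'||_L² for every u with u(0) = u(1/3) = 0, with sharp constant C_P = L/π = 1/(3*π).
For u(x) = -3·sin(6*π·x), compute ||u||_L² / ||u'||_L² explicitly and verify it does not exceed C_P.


||u||_L² / ||u'||_L² = 1/(6*π) < C_P = 1/(3*π).

u(x) = -3·sin(6*π·x), so u'(x) = -18*π*cos(6*π*x).
Writing u(x) = A·sin(kπx/L) with A = -3 and k = 2, use ∫_0^L sin²(kπx/L) dx = L/2 and ∫_0^L cos²(kπx/L) dx = L/2.
u² = 9·sin²(6*π·x) and (u')² = 324*π^2·cos²(6*π·x), and each of sin², cos² integrates to L/2 = 1/6 over (0, 1/3).
∫_0^1/3 u² dx = 3/2, so ||u||_L² = sqrt(6)/2.
∫_0^1/3 (u')² dx = 54*π^2, so ||u'||_L² = 3*sqrt(6)*π.
Ratio ||u||_L² / ||u'||_L² = 1/(6*π).
Sharp Poincaré constant on H^1_0(0, 1/3) is C_P = L/π = 1/(3*π), achieved by sin(3*π·x).
This is the k = 2 harmonic; the ratio L/(kπ) is strictly less than C_P = L/π, consistent with the sharp inequality ||u||_L² ≤ C_P ||u'||_L².


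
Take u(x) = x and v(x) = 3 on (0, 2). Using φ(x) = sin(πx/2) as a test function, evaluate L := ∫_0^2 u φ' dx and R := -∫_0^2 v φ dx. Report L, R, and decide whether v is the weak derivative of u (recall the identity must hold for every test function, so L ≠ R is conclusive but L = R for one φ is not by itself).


LHS = -4/π, RHS = -12/π. No, v is not the weak derivative of u.

u(x) = x, classical derivative u'(x) = 1.
φ(x) = sin(πx/2), so φ'(x) = π*cos(π*x/2)/2.
Note φ(0) = φ(2) = 0, so the boundary term u·φ vanishes.
LHS = ∫_0^2 u(x) φ'(x) dx = ∫_0^2 (π*x*cos(π*x/2)/2) dx. Term by term:
  ∫_0^2 π*x*cos(π*x/2)/2 dx = -4/π.
So LHS = -4/π.
∫_0^2 v(x) φ(x) dx = ∫_0^2 (3*sin(π*x/2)) dx. Term by term:
  ∫_0^2 3*sin(π*x/2) dx = 12/π.
So RHS = -∫_0^2 v(x) φ(x) dx = -12/π.
LHS − RHS = 8/π ≠ 0, so the identity fails.
(For a valid weak derivative the identity must hold for EVERY test function, in particular this one. The failure shows v is NOT the weak derivative of u.)
Correct weak derivative would be u'(x) = 1.


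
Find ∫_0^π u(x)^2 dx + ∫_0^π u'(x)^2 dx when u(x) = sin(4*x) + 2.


||u||_{H^1(0,π)}^2 = 25*π/2

u'(x) = 4*cos(4*x).
Expand u² and (u')² and integrate term by term on (0, π), using: for integers n ≥ 1, ∫_0^π sin²(nx) dx = ∫_0^π cos²(nx) dx = π/2; for n ≠ n', ∫_0^π sin(nx)sin(n'x) dx = ∫_0^π cos(nx)cos(n'x) dx = 0; and by product-to-sum, ∫_0^π sin(nx)cos(n'x) dx = ½∫_0^π [sin((n+n')x) + sin((n−n')x)] dx, which is 0 when n+n' is even and 2n/(n²−n'²) when n+n' is odd (it need not vanish on (0, π)). For the constant mode: ∫_0^π 1 dx = π, ∫_0^π cos(nx) dx = 0, ∫_0^π sin(nx) dx = (1−(−1)^n)/n.
  u² squared terms: (2)²·∫1 dx = 4·π = 4*π;  (1)²·∫sin(4x)² dx = 1·π/2 = π/2.
  u² cross terms: 2·(2)·(1)·∫1·sin(4x) dx = 4·(0) = 0.
  So ∫_0^π u² dx = 4*π + π/2 + 0 = 9*π/2.
  (u')² squared terms: (4)²·∫cos(4x)² dx = 16·π/2 = 8*π.
  So ∫_0^π (u')² dx = 8*π.
||u||_{H^1}^2 = (9*π/2) + (8*π) = 25*π/2.


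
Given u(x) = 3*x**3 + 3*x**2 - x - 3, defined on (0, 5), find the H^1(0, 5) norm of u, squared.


||u||_{H^1}^2 = 4472225/21

The H^1 norm (squared) on an interval (0, L) is
  ||u||_{H^1}^2 = ∫_0^L u(x)^2 dx + ∫_0^L u'(x)^2 dx.
Compute u'(x) = 9*x**2 + 6*x - 1.
Then u(x)^2 = 9*x**6 + 18*x**5 + 3*x**4 - 24*x**3 - 17*x**2 + 6*x + 9 and u'(x)^2 = 81*x**4 + 108*x**3 + 18*x**2 - 12*x + 1.
Integrate each monomial from 0 to 5 using ∫_0^5 c·x^n dx = c·5^(n+1)/(n+1):
  ∫_0^5 u(x)^2 dx = ∫_0^5 (9*x^6 + 18*x^5 + 3*x^4 - 24*x^3 - 17*x^2 + 6*x + 9) dx. Term by term:
    ∫_0^5 9*x^6 dx = 703125/7;  ∫_0^5 18*x^5 dx = 46875;  ∫_0^5 3*x^4 dx = 1875;
    ∫_0^5 -24*x^3 dx = -3750;  ∫_0^5 -17*x^2 dx = -2125/3;  ∫_0^5 6*x dx = 75;
    ∫_0^5 9 dx = 45.
  Sum: 703125/7 + 46875 + 1875 − 3750 − 2125/3 + 75 + 45 = 3042020/21.
  ∫_0^5 u'(x)^2 dx = ∫_0^5 (81*x^4 + 108*x^3 + 18*x^2 - 12*x + 1) dx. Term by term:
    ∫_0^5 81*x^4 dx = 50625;  ∫_0^5 108*x^3 dx = 16875;  ∫_0^5 18*x^2 dx = 750;
    ∫_0^5 -12*x dx = -150;  ∫_0^5 1 dx = 5.
  Sum: 50625 + 16875 + 750 − 150 + 5 = 68105.
Adding: ||u||_{H^1}^2 = 3042020/21 + 68105 = 4472225/21.
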